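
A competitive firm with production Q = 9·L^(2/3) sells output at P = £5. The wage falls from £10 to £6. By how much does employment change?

From P·MP_L = w with MP_L = 6·L^(-1/3), the labor demand is L(w) = (30/w)^(3).
At w = 10: L = 27. At w = 6: L = 125.
ΔL = 125 − 27 = 98.

ΔL = 98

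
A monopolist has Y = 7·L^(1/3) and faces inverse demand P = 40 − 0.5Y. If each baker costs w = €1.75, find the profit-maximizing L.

Marginal revenue from the inverse demand is MR = 40 − Y.
The marginal product is MP_L = (7/3)·L^(-2/3).
A monopolist hires until marginal revenue product equals the wage: MR·MP_L = w.
At L, Y = 7·L^(1/3). Substituting and solving: (40 − 7·L^(1/3))·(7/3)·L^(-2/3) = 1.75 gives L = 64.

L* = 64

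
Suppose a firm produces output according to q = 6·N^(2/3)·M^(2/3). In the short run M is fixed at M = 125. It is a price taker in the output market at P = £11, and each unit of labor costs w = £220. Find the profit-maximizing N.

With M = 125, MP_N = (2/3)·6·N^(-1/3)·125^(2/3) = 100·N^(-1/3).
Profit maximization for a price taker requires P·MP_N = w: 11·100·N^(-1/3) = 220.
So N^(-1/3) = 0.2, which gives N = 125.

N* = 125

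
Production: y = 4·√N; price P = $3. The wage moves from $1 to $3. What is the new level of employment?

N* = 4

From P·MP_N = w with MP_N = 2·N^(-1/2), the labor demand is N(w) = (6/w)^(2).
At w = 1: N = 36. At w = 3: N = 4.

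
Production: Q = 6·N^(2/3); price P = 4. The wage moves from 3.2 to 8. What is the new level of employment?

From P·MP_N = w with MP_N = 4·N^(-1/3), the labor demand is N(w) = (16/w)^(3).
At w = 3.2: N = 125. At w = 8: N = 8.

N* = 8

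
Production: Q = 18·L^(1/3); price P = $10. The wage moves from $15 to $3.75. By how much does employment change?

ΔL = 56

From P·MP_L = w with MP_L = 6·L^(-2/3), the labor demand is L(w) = (60/w)^(3/2).
At w = 15: L = 8. At w = 3.75: L = 64.
ΔL = 64 − 8 = 56.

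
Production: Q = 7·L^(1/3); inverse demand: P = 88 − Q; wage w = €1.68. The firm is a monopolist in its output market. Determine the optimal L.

L* = 125

Marginal revenue from the inverse demand is MR = 88 − 2Q.
The marginal product is MP_L = (7/3)·L^(-2/3).
A monopolist hires until marginal revenue product equals the wage: MR·MP_L = w.
At L, Q = 7·L^(1/3). Substituting and solving: (88 − 14·L^(1/3))·(7/3)·L^(-2/3) = 1.68 gives L = 125.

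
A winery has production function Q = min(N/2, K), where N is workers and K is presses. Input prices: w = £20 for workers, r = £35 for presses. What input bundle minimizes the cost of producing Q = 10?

N* = 20, K* = 10

With a fixed-proportions technology, the cost-minimizing bundle uses no slack in either input: N/2 = K = Q.
So N = 2·10 = 20 and K = 10.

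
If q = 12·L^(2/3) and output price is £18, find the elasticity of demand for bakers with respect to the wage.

MP_L = (2/3)·12·L^(-1/3), so P·MP_L = w gives 144·L^(-1/3) = w.
Solving, L(w) = (144/w)^(3). This is a constant-elasticity form: L ∝ w^(−3), so ε = −3.

ε = -3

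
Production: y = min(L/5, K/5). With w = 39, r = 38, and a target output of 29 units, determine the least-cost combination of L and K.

With a fixed-proportions technology, the cost-minimizing bundle uses no slack in either input: L/5 = K/5 = y.
So L = 5·29 = 145 and K = 5·29 = 145.

L* = 145, K* = 145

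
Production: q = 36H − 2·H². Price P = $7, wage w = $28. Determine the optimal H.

H* = 8

The marginal product of H is MP_H = 36 − 4H.
A price-taking firm hires until the value of the marginal product equals the wage: P·MP_H = w, so 7·(36 − 4H) = 28.
Then 36 − 4H = 4, giving H = 8.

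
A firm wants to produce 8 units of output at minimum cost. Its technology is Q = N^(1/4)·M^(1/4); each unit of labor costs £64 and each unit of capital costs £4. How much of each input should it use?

Cost minimization requires the marginal rate of technical substitution to equal the input-price ratio: MP_N/MP_M = w/r.
Here MP_N/MP_M = (1/4)·(M/N)/(1/4) = (M/N). Setting this equal to 64/4 = 16 gives M = 16N.
Substituting into Q = 8: N^(1/4)·(16N)^(1/4) = 8.
Solving, N = 16 and M = 256.

N* = 16, M* = 256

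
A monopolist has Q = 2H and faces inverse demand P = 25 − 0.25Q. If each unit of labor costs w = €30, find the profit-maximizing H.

H* = 10

Marginal revenue from the inverse demand is MR = 25 − 0.5Q.
The marginal product is MP_H = 2.
A monopolist hires until marginal revenue product equals the wage: MR·MP_H = w.
(25 − H)·2 = 30, so H = 10.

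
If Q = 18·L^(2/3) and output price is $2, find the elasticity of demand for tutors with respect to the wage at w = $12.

MP_L = (2/3)·18·L^(-1/3), so P·MP_L = w gives 24·L^(-1/3) = w.
Solving, L(w) = (24/w)^(3). This is a constant-elasticity form: L ∝ w^(−3), so ε = −3.

ε = -3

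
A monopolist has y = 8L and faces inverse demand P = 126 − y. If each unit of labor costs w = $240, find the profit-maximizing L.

L* = 6

Marginal revenue from the inverse demand is MR = 126 − 2y.
The marginal product is MP_L = 8.
A monopolist hires until marginal revenue product equals the wage: MR·MP_L = w.
(126 − 16L)·8 = 240, so L = 6.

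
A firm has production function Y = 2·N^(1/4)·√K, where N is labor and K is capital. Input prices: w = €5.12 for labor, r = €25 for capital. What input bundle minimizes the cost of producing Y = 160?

N* = 625, K* = 256

Cost minimization requires the marginal rate of technical substitution to equal the input-price ratio: MP_N/MP_K = w/r.
Here MP_N/MP_K = (1/4)·(K/N)/(1/2) = 0.5·(K/N). Setting this equal to 5.12/25 = 0.2048 gives K = 0.4096N.
Substituting into Y = 160: 2·N^(1/4)·(0.4096N)^(1/2) = 160.
Solving, N = 625 and K = 256.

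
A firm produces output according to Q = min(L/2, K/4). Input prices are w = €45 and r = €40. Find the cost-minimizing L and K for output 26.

With a fixed-proportions technology, the cost-minimizing bundle uses no slack in either input: L/2 = K/4 = Q.
So L = 2·26 = 52 and K = 4·26 = 104.

L* = 52, K* = 104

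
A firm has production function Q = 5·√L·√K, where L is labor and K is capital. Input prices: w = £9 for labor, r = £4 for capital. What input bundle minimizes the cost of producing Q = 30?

Cost minimization requires the marginal rate of technical substitution to equal the input-price ratio: MP_L/MP_K = w/r.
Here MP_L/MP_K = (1/2)·(K/L)/(1/2) = (K/L). Setting this equal to 9/4 = 2.25 gives K = 2.25L.
Substituting into Q = 30: 5·L^(1/2)·(2.25L)^(1/2) = 30.
Solving, L = 4 and K = 9.

L* = 4, K* = 9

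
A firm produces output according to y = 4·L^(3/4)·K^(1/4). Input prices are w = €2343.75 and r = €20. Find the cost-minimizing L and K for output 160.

L* = 16, K* = 625

Cost minimization requires the marginal rate of technical substitution to equal the input-price ratio: MP_L/MP_K = w/r.
Here MP_L/MP_K = (3/4)·(K/L)/(1/4) = 3·(K/L). Setting this equal to 2343.75/20 = 117.1875 gives K = 39.0625L.
Substituting into y = 160: 4·L^(3/4)·(39.0625L)^(1/4) = 160.
Solving, L = 16 and K = 625.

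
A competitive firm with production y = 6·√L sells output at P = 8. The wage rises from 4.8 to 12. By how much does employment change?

ΔL = -21

From P·MP_L = w with MP_L = 3·L^(-1/2), the labor demand is L(w) = (24/w)^(2).
At w = 4.8: L = 25. At w = 12: L = 4.
ΔL = 4 − 25 = -21.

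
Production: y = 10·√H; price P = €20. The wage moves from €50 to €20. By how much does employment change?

ΔH = 21

From P·MP_H = w with MP_H = 5·H^(-1/2), the labor demand is H(w) = (100/w)^(2).
At w = 50: H = 4. At w = 20: H = 25.
ΔH = 25 − 4 = 21.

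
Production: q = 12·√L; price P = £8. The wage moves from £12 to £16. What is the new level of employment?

L* = 9

From P·MP_L = w with MP_L = 6·L^(-1/2), the labor demand is L(w) = (48/w)^(2).
At w = 12: L = 16. At w = 16: L = 9.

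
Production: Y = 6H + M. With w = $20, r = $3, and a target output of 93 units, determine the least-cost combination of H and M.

H* = 0, M* = 93

The inputs are perfect substitutes, so the firm uses whichever has the lower cost per unit of output.
Cost per unit of output via H is 10/3; via M it is 3. M is cheaper.
Producing Y = 93 with M alone: H = 0, M = 93.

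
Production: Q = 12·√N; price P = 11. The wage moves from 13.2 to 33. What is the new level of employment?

From P·MP_N = w with MP_N = 6·N^(-1/2), the labor demand is N(w) = (66/w)^(2).
At w = 13.2: N = 25. At w = 33: N = 4.

N* = 4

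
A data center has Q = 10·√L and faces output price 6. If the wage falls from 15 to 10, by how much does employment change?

From P·MP_L = w with MP_L = 5·L^(-1/2), the labor demand is L(w) = (30/w)^(2).
At w = 15: L = 4. At w = 10: L = 9.
ΔL = 9 − 4 = 5.

ΔL = 5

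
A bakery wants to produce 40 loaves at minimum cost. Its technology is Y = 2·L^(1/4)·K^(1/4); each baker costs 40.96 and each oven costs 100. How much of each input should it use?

L* = 625, K* = 256

Cost minimization requires the marginal rate of technical substitution to equal the input-price ratio: MP_L/MP_K = w/r.
Here MP_L/MP_K = (1/4)·(K/L)/(1/4) = (K/L). Setting this equal to 40.96/100 = 0.4096 gives K = 0.4096L.
Substituting into Y = 40: 2·L^(1/4)·(0.4096L)^(1/4) = 40.
Solving, L = 625 and K = 256.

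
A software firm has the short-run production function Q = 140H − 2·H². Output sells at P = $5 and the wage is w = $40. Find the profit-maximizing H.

H* = 33

The marginal product of H is MP_H = 140 − 4H.
A price-taking firm hires until the value of the marginal product equals the wage: P·MP_H = w, so 5·(140 − 4H) = 40.
Then 140 − 4H = 8, giving H = 33.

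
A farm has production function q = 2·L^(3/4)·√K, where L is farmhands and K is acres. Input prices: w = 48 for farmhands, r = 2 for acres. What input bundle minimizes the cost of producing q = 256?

Cost minimization requires the marginal rate of technical substitution to equal the input-price ratio: MP_L/MP_K = w/r.
Here MP_L/MP_K = (3/4)·(K/L)/(1/2) = 1.5·(K/L). Setting this equal to 48/2 = 24 gives K = 16L.
Substituting into q = 256: 2·L^(3/4)·(16L)^(1/2) = 256.
Solving, L = 16 and K = 256.

L* = 16, K* = 256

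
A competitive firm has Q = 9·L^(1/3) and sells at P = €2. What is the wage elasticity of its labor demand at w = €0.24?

ε = -1.5

MP_L = (1/3)·9·L^(-2/3), so P·MP_L = w gives 6·L^(-2/3) = w.
Solving, L(w) = (6/w)^(3/2). This is a constant-elasticity form: L ∝ w^(−3/2), so ε = −3/2.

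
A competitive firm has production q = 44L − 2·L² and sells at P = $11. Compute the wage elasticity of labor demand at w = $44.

From P·MP_L = w with MP_L = 44 − 4L, labor demand is L(w) = (44 − w/11)/4.
dL/dw = −1/(44) = -1/44.
At w = 44, L = 10, so ε = (dL/dw)·(w/L) = (-1/44)·(44/10) = -0.1.

ε = -0.1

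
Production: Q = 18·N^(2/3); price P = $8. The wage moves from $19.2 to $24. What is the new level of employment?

From P·MP_N = w with MP_N = 12·N^(-1/3), the labor demand is N(w) = (96/w)^(3).
At w = 19.2: N = 125. At w = 24: N = 64.

N* = 64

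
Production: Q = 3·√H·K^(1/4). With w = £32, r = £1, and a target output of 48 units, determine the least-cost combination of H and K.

Cost minimization requires the marginal rate of technical substitution to equal the input-price ratio: MP_H/MP_K = w/r.
Here MP_H/MP_K = (1/2)·(K/H)/(1/4) = 2·(K/H). Setting this equal to 32/1 = 32 gives K = 16H.
Substituting into Q = 48: 3·H^(1/2)·(16H)^(1/4) = 48.
Solving, H = 16 and K = 256.

H* = 16, K* = 256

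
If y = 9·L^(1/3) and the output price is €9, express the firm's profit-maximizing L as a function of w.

MP_L = (1/3)·9·L^(-2/3) = 3·L^(-2/3).
Setting P·MP_L = w: 27·L^(-2/3) = w.
Solving for L: L^(-2/3) = w/27, so L = (27/w)^(3/2).

L(w) = (27/w)^(3/2)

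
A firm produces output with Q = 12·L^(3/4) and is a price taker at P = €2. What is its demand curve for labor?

MP_L = (3/4)·12·L^(-1/4) = 9·L^(-1/4).
Setting P·MP_L = w: 18·L^(-1/4) = w.
Solving for L: L^(-1/4) = w/18, so L = (18/w)^(4).

L(w) = 104976/w^(4)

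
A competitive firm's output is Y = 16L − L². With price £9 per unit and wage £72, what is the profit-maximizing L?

L* = 4

The marginal product of L is MP_L = 16 − 2L.
A price-taking firm hires until the value of the marginal product equals the wage: P·MP_L = w, so 9·(16 − 2L) = 72.
Then 16 − 2L = 8, giving L = 4.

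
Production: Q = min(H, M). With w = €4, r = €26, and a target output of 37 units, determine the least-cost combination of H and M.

With a fixed-proportions technology, the cost-minimizing bundle uses no slack in either input: H = M = Q.
So H = 37 and M = 37.

H* = 37, M* = 37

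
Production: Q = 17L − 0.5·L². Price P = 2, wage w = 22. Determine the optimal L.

L* = 6

The marginal product of L is MP_L = 17 − L.
A price-taking firm hires until the value of the marginal product equals the wage: P·MP_L = w, so 2·(17 − L) = 22.
Then 17 − L = 11, giving L = 6.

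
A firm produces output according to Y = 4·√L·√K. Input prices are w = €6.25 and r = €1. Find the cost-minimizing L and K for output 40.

Cost minimization requires the marginal rate of technical substitution to equal the input-price ratio: MP_L/MP_K = w/r.
Here MP_L/MP_K = (1/2)·(K/L)/(1/2) = (K/L). Setting this equal to 6.25/1 = 6.25 gives K = 6.25L.
Substituting into Y = 40: 4·L^(1/2)·(6.25L)^(1/2) = 40.
Solving, L = 4 and K = 25.

L* = 4, K* = 25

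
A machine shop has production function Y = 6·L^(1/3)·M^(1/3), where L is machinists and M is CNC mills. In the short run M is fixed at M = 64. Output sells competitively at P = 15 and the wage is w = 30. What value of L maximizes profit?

With M = 64, MP_L = (1/3)·6·L^(-2/3)·64^(1/3) = 8·L^(-2/3).
Profit maximization for a price taker requires P·MP_L = w: 15·8·L^(-2/3) = 30.
So L^(-2/3) = 0.25, which gives L = 8.

L* = 8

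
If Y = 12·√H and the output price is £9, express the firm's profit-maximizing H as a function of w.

MP_H = (1/2)·12·H^(-1/2) = 6·H^(-1/2).
Setting P·MP_H = w: 54·H^(-1/2) = w.
Solving for H: H^(-1/2) = w/54, so H = (54/w)^(2).

H(w) = 2916/w²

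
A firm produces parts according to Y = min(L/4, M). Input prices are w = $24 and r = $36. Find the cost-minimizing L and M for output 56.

L* = 224, M* = 56

With a fixed-proportions technology, the cost-minimizing bundle uses no slack in either input: L/4 = M = Y.
So L = 4·56 = 224 and M = 56.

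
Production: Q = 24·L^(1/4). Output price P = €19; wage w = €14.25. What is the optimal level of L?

L* = 16

MP_L = (1/4)·24·L^(-3/4) = 6·L^(-3/4).
Profit maximization for a price taker requires P·MP_L = w: 19·6·L^(-3/4) = 14.25.
So L^(-3/4) = 0.125, which gives L = 16.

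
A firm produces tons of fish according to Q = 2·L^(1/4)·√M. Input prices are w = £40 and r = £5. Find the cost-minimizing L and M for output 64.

Cost minimization requires the marginal rate of technical substitution to equal the input-price ratio: MP_L/MP_M = w/r.
Here MP_L/MP_M = (1/4)·(M/L)/(1/2) = 0.5·(M/L). Setting this equal to 40/5 = 8 gives M = 16L.
Substituting into Q = 64: 2·L^(1/4)·(16L)^(1/2) = 64.
Solving, L = 16 and M = 256.

L* = 16, M* = 256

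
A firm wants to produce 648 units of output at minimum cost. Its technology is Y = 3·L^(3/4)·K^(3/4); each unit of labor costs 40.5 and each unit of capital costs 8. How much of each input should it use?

L* = 16, K* = 81

Cost minimization requires the marginal rate of technical substitution to equal the input-price ratio: MP_L/MP_K = w/r.
Here MP_L/MP_K = (3/4)·(K/L)/(3/4) = (K/L). Setting this equal to 40.5/8 = 5.0625 gives K = 5.0625L.
Substituting into Y = 648: 3·L^(3/4)·(5.0625L)^(3/4) = 648.
Solving, L = 16 and K = 81.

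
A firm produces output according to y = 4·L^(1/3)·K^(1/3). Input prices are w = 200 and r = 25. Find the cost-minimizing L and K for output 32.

Cost minimization requires the marginal rate of technical substitution to equal the input-price ratio: MP_L/MP_K = w/r.
Here MP_L/MP_K = (1/3)·(K/L)/(1/3) = (K/L). Setting this equal to 200/25 = 8 gives K = 8L.
Substituting into y = 32: 4·L^(1/3)·(8L)^(1/3) = 32.
Solving, L = 8 and K = 64.

L* = 8, K* = 64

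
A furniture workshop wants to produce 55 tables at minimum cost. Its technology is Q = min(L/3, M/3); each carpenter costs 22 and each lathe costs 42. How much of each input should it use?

With a fixed-proportions technology, the cost-minimizing bundle uses no slack in either input: L/3 = M/3 = Q.
So L = 3·55 = 165 and M = 3·55 = 165.

L* = 165, M* = 165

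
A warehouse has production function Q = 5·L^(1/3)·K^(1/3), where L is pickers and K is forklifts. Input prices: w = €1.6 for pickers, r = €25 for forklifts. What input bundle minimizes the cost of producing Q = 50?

Cost minimization requires the marginal rate of technical substitution to equal the input-price ratio: MP_L/MP_K = w/r.
Here MP_L/MP_K = (1/3)·(K/L)/(1/3) = (K/L). Setting this equal to 1.6/25 = 0.064 gives K = 0.064L.
Substituting into Q = 50: 5·L^(1/3)·(0.064L)^(1/3) = 50.
Solving, L = 125 and K = 8.

L* = 125, K* = 8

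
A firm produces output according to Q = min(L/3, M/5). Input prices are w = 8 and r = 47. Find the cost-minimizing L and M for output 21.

L* = 63, M* = 105

With a fixed-proportions technology, the cost-minimizing bundle uses no slack in either input: L/3 = M/5 = Q.
So L = 3·21 = 63 and M = 5·21 = 105.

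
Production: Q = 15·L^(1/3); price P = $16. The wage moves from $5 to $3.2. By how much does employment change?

From P·MP_L = w with MP_L = 5·L^(-2/3), the labor demand is L(w) = (80/w)^(3/2).
At w = 5: L = 64. At w = 3.2: L = 125.
ΔL = 125 − 64 = 61.

ΔL = 61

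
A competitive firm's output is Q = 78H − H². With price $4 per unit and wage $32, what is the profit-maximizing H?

H* = 35

The marginal product of H is MP_H = 78 − 2H.
A price-taking firm hires until the value of the marginal product equals the wage: P·MP_H = w, so 4·(78 − 2H) = 32.
Then 78 − 2H = 8, giving H = 35.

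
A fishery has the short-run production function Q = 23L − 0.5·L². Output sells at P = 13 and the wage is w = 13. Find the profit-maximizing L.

The marginal product of L is MP_L = 23 − L.
A price-taking firm hires until the value of the marginal product equals the wage: P·MP_L = w, so 13·(23 − L) = 13.
Then 23 − L = 1, giving L = 22.

L* = 22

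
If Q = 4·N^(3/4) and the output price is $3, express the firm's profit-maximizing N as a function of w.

N(w) = 6561/w^(4)

MP_N = (3/4)·4·N^(-1/4) = 3·N^(-1/4).
Setting P·MP_N = w: 9·N^(-1/4) = w.
Solving for N: N^(-1/4) = w/9, so N = (9/w)^(4).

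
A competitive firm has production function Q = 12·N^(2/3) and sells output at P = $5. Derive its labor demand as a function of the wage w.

MP_N = (2/3)·12·N^(-1/3) = 8·N^(-1/3).
Setting P·MP_N = w: 40·N^(-1/3) = w.
Solving for N: N^(-1/3) = w/40, so N = (40/w)^(3).

N(w) = 64000/w³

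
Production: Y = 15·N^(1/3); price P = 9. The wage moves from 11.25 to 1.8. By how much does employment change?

ΔN = 117

From P·MP_N = w with MP_N = 5·N^(-2/3), the labor demand is N(w) = (45/w)^(3/2).
At w = 11.25: N = 8. At w = 1.8: N = 125.
ΔN = 125 − 8 = 117.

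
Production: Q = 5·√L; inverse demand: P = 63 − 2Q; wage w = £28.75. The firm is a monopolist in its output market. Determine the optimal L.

Marginal revenue from the inverse demand is MR = 63 − 4Q.
The marginal product is MP_L = 2.5·L^(-1/2).
A monopolist hires until marginal revenue product equals the wage: MR·MP_L = w.
At L, Q = 5·√L. Substituting and solving: (63 − 20·√L)·2.5·L^(-1/2) = 28.75 gives L = 4.

L* = 4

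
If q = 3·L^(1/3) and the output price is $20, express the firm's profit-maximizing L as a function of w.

L(w) = (20/w)^(3/2)

MP_L = (1/3)·3·L^(-2/3) = L^(-2/3).
Setting P·MP_L = w: 20·L^(-2/3) = w.
Solving for L: L^(-2/3) = w/20, so L = (20/w)^(3/2).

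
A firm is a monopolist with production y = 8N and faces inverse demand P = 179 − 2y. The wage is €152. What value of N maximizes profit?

N* = 5

Marginal revenue from the inverse demand is MR = 179 − 4y.
The marginal product is MP_N = 8.
A monopolist hires until marginal revenue product equals the wage: MR·MP_N = w.
(179 − 32N)·8 = 152, so N = 5.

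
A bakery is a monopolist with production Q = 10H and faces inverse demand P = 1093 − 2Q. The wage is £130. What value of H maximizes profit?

H* = 27

Marginal revenue from the inverse demand is MR = 1093 − 4Q.
The marginal product is MP_H = 10.
A monopolist hires until marginal revenue product equals the wage: MR·MP_H = w.
(1093 − 40H)·10 = 130, so H = 27.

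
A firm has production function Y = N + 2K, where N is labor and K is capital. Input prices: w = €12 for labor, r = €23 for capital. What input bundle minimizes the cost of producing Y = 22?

N* = 0, K* = 11

The inputs are perfect substitutes, so the firm uses whichever has the lower cost per unit of output.
Cost per unit of output via N is 12; via K it is 11.5. K is cheaper.
Producing Y = 22 with K alone: N = 0, K = 11.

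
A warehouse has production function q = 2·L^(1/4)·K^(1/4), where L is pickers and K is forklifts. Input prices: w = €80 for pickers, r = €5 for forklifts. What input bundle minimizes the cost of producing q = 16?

Cost minimization requires the marginal rate of technical substitution to equal the input-price ratio: MP_L/MP_K = w/r.
Here MP_L/MP_K = (1/4)·(K/L)/(1/4) = (K/L). Setting this equal to 80/5 = 16 gives K = 16L.
Substituting into q = 16: 2·L^(1/4)·(16L)^(1/4) = 16.
Solving, L = 16 and K = 256.

L* = 16, K* = 256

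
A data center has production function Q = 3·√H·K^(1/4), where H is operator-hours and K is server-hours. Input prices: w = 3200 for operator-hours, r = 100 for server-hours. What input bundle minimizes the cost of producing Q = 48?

H* = 16, K* = 256

Cost minimization requires the marginal rate of technical substitution to equal the input-price ratio: MP_H/MP_K = w/r.
Here MP_H/MP_K = (1/2)·(K/H)/(1/4) = 2·(K/H). Setting this equal to 3200/100 = 32 gives K = 16H.
Substituting into Q = 48: 3·H^(1/2)·(16H)^(1/4) = 48.
Solving, H = 16 and K = 256.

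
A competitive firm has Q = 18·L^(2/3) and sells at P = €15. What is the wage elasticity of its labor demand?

MP_L = (2/3)·18·L^(-1/3), so P·MP_L = w gives 180·L^(-1/3) = w.
Solving, L(w) = (180/w)^(3). This is a constant-elasticity form: L ∝ w^(−3), so ε = −3.

ε = -3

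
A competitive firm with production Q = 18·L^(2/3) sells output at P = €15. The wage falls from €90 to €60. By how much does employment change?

From P·MP_L = w with MP_L = 12·L^(-1/3), the labor demand is L(w) = (180/w)^(3).
At w = 90: L = 8. At w = 60: L = 27.
ΔL = 27 − 8 = 19.

ΔL = 19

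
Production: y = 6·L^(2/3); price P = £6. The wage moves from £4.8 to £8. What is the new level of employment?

From P·MP_L = w with MP_L = 4·L^(-1/3), the labor demand is L(w) = (24/w)^(3).
At w = 4.8: L = 125. At w = 8: L = 27.

L* = 27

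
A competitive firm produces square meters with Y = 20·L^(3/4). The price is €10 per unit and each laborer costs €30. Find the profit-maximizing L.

MP_L = (3/4)·20·L^(-1/4) = 15·L^(-1/4).
Profit maximization for a price taker requires P·MP_L = w: 10·15·L^(-1/4) = 30.
So L^(-1/4) = 0.2, which gives L = 625.

L* = 625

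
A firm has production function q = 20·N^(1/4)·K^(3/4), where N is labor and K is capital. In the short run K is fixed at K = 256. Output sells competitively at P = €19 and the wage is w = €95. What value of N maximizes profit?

With K = 256, MP_N = (1/4)·20·N^(-3/4)·256^(3/4) = 320·N^(-3/4).
Profit maximization for a price taker requires P·MP_N = w: 19·320·N^(-3/4) = 95.
So N^(-3/4) = 0.015625, which gives N = 256.

N* = 256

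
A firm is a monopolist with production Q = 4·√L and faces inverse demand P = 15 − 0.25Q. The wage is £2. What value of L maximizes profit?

L* = 25

Marginal revenue from the inverse demand is MR = 15 − 0.5Q.
The marginal product is MP_L = 2·L^(-1/2).
A monopolist hires until marginal revenue product equals the wage: MR·MP_L = w.
At L, Q = 4·√L. Substituting and solving: (15 − 2·√L)·2·L^(-1/2) = 2 gives L = 25.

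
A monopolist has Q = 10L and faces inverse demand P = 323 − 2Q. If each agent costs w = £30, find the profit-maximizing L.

L* = 8

Marginal revenue from the inverse demand is MR = 323 − 4Q.
The marginal product is MP_L = 10.
A monopolist hires until marginal revenue product equals the wage: MR·MP_L = w.
(323 − 40L)·10 = 30, so L = 8.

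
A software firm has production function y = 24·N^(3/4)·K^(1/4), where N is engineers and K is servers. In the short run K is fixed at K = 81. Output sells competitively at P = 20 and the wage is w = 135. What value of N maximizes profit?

N* = 4096

With K = 81, MP_N = (3/4)·24·N^(-1/4)·81^(1/4) = 54·N^(-1/4).
Profit maximization for a price taker requires P·MP_N = w: 20·54·N^(-1/4) = 135.
So N^(-1/4) = 0.125, which gives N = 4096.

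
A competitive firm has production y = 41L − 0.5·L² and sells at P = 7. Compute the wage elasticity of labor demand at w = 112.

From P·MP_L = w with MP_L = 41 − L, labor demand is L(w) = 41 − w/7.
dL/dw = −1/(7) = -1/7.
At w = 112, L = 25, so ε = (dL/dw)·(w/L) = (-1/7)·(112/25) = -0.64.

ε = -0.64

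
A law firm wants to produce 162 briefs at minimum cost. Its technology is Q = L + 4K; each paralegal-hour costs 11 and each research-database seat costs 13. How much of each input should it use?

The inputs are perfect substitutes, so the firm uses whichever has the lower cost per unit of output.
Cost per unit of output via L is 11; via K it is 3.25. K is cheaper.
Producing Q = 162 with K alone: L = 0, K = 40.5.

L* = 0, K* = 40.5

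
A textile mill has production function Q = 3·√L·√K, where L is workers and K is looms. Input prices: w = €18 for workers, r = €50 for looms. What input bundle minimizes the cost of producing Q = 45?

Cost minimization requires the marginal rate of technical substitution to equal the input-price ratio: MP_L/MP_K = w/r.
Here MP_L/MP_K = (1/2)·(K/L)/(1/2) = (K/L). Setting this equal to 18/50 = 0.36 gives K = 0.36L.
Substituting into Q = 45: 3·L^(1/2)·(0.36L)^(1/2) = 45.
Solving, L = 25 and K = 9.

L* = 25, K* = 9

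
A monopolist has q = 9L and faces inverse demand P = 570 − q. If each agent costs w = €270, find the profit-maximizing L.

L* = 30

Marginal revenue from the inverse demand is MR = 570 − 2q.
The marginal product is MP_L = 9.
A monopolist hires until marginal revenue product equals the wage: MR·MP_L = w.
(570 − 18L)·9 = 270, so L = 30.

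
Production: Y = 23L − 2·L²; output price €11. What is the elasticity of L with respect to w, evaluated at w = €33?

From P·MP_L = w with MP_L = 23 − 4L, labor demand is L(w) = (23 − w/11)/4.
dL/dw = −1/(44) = -1/44.
At w = 33, L = 5, so ε = (dL/dw)·(w/L) = (-1/44)·(33/5) = -0.15.

ε = -0.15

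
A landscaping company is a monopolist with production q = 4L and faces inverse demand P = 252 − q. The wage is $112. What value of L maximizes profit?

Marginal revenue from the inverse demand is MR = 252 − 2q.
The marginal product is MP_L = 4.
A monopolist hires until marginal revenue product equals the wage: MR·MP_L = w.
(252 − 8L)·4 = 112, so L = 28.

L* = 28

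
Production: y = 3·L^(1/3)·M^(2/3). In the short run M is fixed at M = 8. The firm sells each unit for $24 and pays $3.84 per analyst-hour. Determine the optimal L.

L* = 125

With M = 8, MP_L = (1/3)·3·L^(-2/3)·8^(2/3) = 4·L^(-2/3).
Profit maximization for a price taker requires P·MP_L = w: 24·4·L^(-2/3) = 3.84.
So L^(-2/3) = 0.04, which gives L = 125.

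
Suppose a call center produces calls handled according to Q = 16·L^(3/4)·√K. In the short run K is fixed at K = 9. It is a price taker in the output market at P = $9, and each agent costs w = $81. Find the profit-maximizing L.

With K = 9, MP_L = (3/4)·16·L^(-1/4)·9^(1/2) = 36·L^(-1/4).
Profit maximization for a price taker requires P·MP_L = w: 9·36·L^(-1/4) = 81.
So L^(-1/4) = 0.25, which gives L = 256.

L* = 256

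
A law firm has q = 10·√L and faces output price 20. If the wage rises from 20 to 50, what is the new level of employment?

L* = 4

From P·MP_L = w with MP_L = 5·L^(-1/2), the labor demand is L(w) = (100/w)^(2).
At w = 20: L = 25. At w = 50: L = 4.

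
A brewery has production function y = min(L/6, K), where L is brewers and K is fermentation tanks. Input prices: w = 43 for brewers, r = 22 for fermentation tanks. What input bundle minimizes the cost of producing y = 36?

With a fixed-proportions technology, the cost-minimizing bundle uses no slack in either input: L/6 = K = y.
So L = 6·36 = 216 and K = 36.

L* = 216, K* = 36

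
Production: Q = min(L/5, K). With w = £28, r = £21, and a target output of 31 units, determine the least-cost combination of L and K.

With a fixed-proportions technology, the cost-minimizing bundle uses no slack in either input: L/5 = K = Q.
So L = 5·31 = 155 and K = 31.

L* = 155, K* = 31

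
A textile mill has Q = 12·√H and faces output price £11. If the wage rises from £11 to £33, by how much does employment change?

From P·MP_H = w with MP_H = 6·H^(-1/2), the labor demand is H(w) = (66/w)^(2).
At w = 11: H = 36. At w = 33: H = 4.
ΔH = 4 − 36 = -32.

ΔH = -32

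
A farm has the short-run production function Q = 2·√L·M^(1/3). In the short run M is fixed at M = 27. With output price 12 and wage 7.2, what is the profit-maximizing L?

L* = 25

With M = 27, MP_L = (1/2)·2·L^(-1/2)·27^(1/3) = 3·L^(-1/2).
Profit maximization for a price taker requires P·MP_L = w: 12·3·L^(-1/2) = 7.2.
So L^(-1/2) = 0.2, which gives L = 25.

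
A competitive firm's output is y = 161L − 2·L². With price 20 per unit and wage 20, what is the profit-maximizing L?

L* = 40

The marginal product of L is MP_L = 161 − 4L.
A price-taking firm hires until the value of the marginal product equals the wage: P·MP_L = w, so 20·(161 − 4L) = 20.
Then 161 − 4L = 1, giving L = 40.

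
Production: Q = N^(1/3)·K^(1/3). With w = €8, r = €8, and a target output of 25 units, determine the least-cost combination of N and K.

N* = 125, K* = 125

Cost minimization requires the marginal rate of technical substitution to equal the input-price ratio: MP_N/MP_K = w/r.
Here MP_N/MP_K = (1/3)·(K/N)/(1/3) = (K/N). Setting this equal to 8/8 = 1 gives K = N.
Substituting into Q = 25: N^(1/3)·(N)^(1/3) = 25.
Solving, N = 125 and K = 125.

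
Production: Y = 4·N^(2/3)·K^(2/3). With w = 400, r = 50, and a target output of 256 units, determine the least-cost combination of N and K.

Cost minimization requires the marginal rate of technical substitution to equal the input-price ratio: MP_N/MP_K = w/r.
Here MP_N/MP_K = (2/3)·(K/N)/(2/3) = (K/N). Setting this equal to 400/50 = 8 gives K = 8N.
Substituting into Y = 256: 4·N^(2/3)·(8N)^(2/3) = 256.
Solving, N = 8 and K = 64.

N* = 8, K* = 64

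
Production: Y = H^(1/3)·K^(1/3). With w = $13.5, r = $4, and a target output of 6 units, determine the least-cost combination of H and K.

H* = 8, K* = 27

Cost minimization requires the marginal rate of technical substitution to equal the input-price ratio: MP_H/MP_K = w/r.
Here MP_H/MP_K = (1/3)·(K/H)/(1/3) = (K/H). Setting this equal to 13.5/4 = 3.375 gives K = 3.375H.
Substituting into Y = 6: H^(1/3)·(3.375H)^(1/3) = 6.
Solving, H = 8 and K = 27.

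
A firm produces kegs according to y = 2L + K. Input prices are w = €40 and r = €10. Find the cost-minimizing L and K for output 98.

L* = 0, K* = 98

The inputs are perfect substitutes, so the firm uses whichever has the lower cost per unit of output.
Cost per unit of output via L is 20; via K it is 10. K is cheaper.
Producing y = 98 with K alone: L = 0, K = 98.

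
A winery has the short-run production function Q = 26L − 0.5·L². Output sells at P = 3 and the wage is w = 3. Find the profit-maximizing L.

The marginal product of L is MP_L = 26 − L.
A price-taking firm hires until the value of the marginal product equals the wage: P·MP_L = w, so 3·(26 − L) = 3.
Then 26 − L = 1, giving L = 25.

L* = 25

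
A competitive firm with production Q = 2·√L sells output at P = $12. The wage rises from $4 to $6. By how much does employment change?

From P·MP_L = w with MP_L = L^(-1/2), the labor demand is L(w) = (12/w)^(2).
At w = 4: L = 9. At w = 6: L = 4.
ΔL = 4 − 9 = -5.

ΔL = -5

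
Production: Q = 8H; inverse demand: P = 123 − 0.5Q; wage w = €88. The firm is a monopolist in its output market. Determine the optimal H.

H* = 14

Marginal revenue from the inverse demand is MR = 123 − Q.
The marginal product is MP_H = 8.
A monopolist hires until marginal revenue product equals the wage: MR·MP_H = w.
(123 − 8H)·8 = 88, so H = 14.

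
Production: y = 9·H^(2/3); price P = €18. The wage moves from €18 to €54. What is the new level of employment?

H* = 8

From P·MP_H = w with MP_H = 6·H^(-1/3), the labor demand is H(w) = (108/w)^(3).
At w = 18: H = 216. At w = 54: H = 8.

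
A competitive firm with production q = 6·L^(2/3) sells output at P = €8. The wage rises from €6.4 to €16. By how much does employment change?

From P·MP_L = w with MP_L = 4·L^(-1/3), the labor demand is L(w) = (32/w)^(3).
At w = 6.4: L = 125. At w = 16: L = 8.
ΔL = 8 − 125 = -117.

ΔL = -117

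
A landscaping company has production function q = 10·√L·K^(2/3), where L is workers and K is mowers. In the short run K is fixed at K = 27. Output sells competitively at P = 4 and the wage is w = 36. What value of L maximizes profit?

L* = 25

With K = 27, MP_L = (1/2)·10·L^(-1/2)·27^(2/3) = 45·L^(-1/2).
Profit maximization for a price taker requires P·MP_L = w: 4·45·L^(-1/2) = 36.
So L^(-1/2) = 0.2, which gives L = 25.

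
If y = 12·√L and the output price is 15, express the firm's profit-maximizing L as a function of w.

MP_L = (1/2)·12·L^(-1/2) = 6·L^(-1/2).
Setting P·MP_L = w: 90·L^(-1/2) = w.
Solving for L: L^(-1/2) = w/90, so L = (90/w)^(2).

L(w) = 8100/w²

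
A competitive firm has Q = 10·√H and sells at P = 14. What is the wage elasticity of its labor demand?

ε = -2

MP_H = (1/2)·10·H^(-1/2), so P·MP_H = w gives 70·H^(-1/2) = w.
Solving, H(w) = (70/w)^(2). This is a constant-elasticity form: H ∝ w^(−2), so ε = −2.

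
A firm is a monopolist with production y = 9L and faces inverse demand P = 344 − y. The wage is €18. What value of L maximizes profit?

Marginal revenue from the inverse demand is MR = 344 − 2y.
The marginal product is MP_L = 9.
A monopolist hires until marginal revenue product equals the wage: MR·MP_L = w.
(344 − 18L)·9 = 18, so L = 19.

L* = 19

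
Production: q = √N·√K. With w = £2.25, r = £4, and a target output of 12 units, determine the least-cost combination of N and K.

N* = 16, K* = 9

Cost minimization requires the marginal rate of technical substitution to equal the input-price ratio: MP_N/MP_K = w/r.
Here MP_N/MP_K = (1/2)·(K/N)/(1/2) = (K/N). Setting this equal to 2.25/4 = 0.5625 gives K = 0.5625N.
Substituting into q = 12: N^(1/2)·(0.5625N)^(1/2) = 12.
Solving, N = 16 and K = 9.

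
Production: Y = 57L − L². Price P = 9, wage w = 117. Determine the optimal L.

L* = 22

The marginal product of L is MP_L = 57 − 2L.
A price-taking firm hires until the value of the marginal product equals the wage: P·MP_L = w, so 9·(57 − 2L) = 117.
Then 57 − 2L = 13, giving L = 22.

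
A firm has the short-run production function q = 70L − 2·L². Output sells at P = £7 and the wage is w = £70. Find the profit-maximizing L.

L* = 15

The marginal product of L is MP_L = 70 − 4L.
A price-taking firm hires until the value of the marginal product equals the wage: P·MP_L = w, so 7·(70 − 4L) = 70.
Then 70 − 4L = 10, giving L = 15.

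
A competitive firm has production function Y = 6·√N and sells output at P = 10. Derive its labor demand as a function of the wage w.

N(w) = 900/w²

MP_N = (1/2)·6·N^(-1/2) = 3·N^(-1/2).
Setting P·MP_N = w: 30·N^(-1/2) = w.
Solving for N: N^(-1/2) = w/30, so N = (30/w)^(2).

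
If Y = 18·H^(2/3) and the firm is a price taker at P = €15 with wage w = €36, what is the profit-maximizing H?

H* = 125

MP_H = (2/3)·18·H^(-1/3) = 12·H^(-1/3).
Profit maximization for a price taker requires P·MP_H = w: 15·12·H^(-1/3) = 36.
So H^(-1/3) = 0.2, which gives H = 125.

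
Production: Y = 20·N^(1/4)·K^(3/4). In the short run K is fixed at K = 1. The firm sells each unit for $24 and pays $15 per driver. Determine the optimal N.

With K = 1, MP_N = (1/4)·20·N^(-3/4)·1^(3/4) = 5·N^(-3/4).
Profit maximization for a price taker requires P·MP_N = w: 24·5·N^(-3/4) = 15.
So N^(-3/4) = 0.125, which gives N = 16.

N* = 16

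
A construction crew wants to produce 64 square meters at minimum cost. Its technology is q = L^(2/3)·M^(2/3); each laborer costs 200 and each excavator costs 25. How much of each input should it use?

L* = 8, M* = 64

Cost minimization requires the marginal rate of technical substitution to equal the input-price ratio: MP_L/MP_M = w/r.
Here MP_L/MP_M = (2/3)·(M/L)/(2/3) = (M/L). Setting this equal to 200/25 = 8 gives M = 8L.
Substituting into q = 64: L^(2/3)·(8L)^(2/3) = 64.
Solving, L = 8 and M = 64.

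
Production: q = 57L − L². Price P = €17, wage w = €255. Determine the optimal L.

The marginal product of L is MP_L = 57 − 2L.
A price-taking firm hires until the value of the marginal product equals the wage: P·MP_L = w, so 17·(57 − 2L) = 255.
Then 57 − 2L = 15, giving L = 21.

L* = 21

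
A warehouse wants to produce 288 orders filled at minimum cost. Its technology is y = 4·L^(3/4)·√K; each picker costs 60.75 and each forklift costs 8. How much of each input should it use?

L* = 16, K* = 81

Cost minimization requires the marginal rate of technical substitution to equal the input-price ratio: MP_L/MP_K = w/r.
Here MP_L/MP_K = (3/4)·(K/L)/(1/2) = 1.5·(K/L). Setting this equal to 60.75/8 = 7.59375 gives K = 5.0625L.
Substituting into y = 288: 4·L^(3/4)·(5.0625L)^(1/2) = 288.
Solving, L = 16 and K = 81.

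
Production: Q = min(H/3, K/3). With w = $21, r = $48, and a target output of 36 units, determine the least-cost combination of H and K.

H* = 108, K* = 108

With a fixed-proportions technology, the cost-minimizing bundle uses no slack in either input: H/3 = K/3 = Q.
So H = 3·36 = 108 and K = 3·36 = 108.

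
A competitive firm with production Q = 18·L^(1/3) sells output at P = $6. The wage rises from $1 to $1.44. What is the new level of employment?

L* = 125

From P·MP_L = w with MP_L = 6·L^(-2/3), the labor demand is L(w) = (36/w)^(3/2).
At w = 1: L = 216. At w = 1.44: L = 125.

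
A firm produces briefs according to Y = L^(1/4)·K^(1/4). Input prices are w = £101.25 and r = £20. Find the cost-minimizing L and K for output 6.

L* = 16, K* = 81

Cost minimization requires the marginal rate of technical substitution to equal the input-price ratio: MP_L/MP_K = w/r.
Here MP_L/MP_K = (1/4)·(K/L)/(1/4) = (K/L). Setting this equal to 101.25/20 = 5.0625 gives K = 5.0625L.
Substituting into Y = 6: L^(1/4)·(5.0625L)^(1/4) = 6.
Solving, L = 16 and K = 81.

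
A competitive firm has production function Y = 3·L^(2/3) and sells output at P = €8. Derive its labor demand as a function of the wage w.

L(w) = 4096/w³

MP_L = (2/3)·3·L^(-1/3) = 2·L^(-1/3).
Setting P·MP_L = w: 16·L^(-1/3) = w.
Solving for L: L^(-1/3) = w/16, so L = (16/w)^(3).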